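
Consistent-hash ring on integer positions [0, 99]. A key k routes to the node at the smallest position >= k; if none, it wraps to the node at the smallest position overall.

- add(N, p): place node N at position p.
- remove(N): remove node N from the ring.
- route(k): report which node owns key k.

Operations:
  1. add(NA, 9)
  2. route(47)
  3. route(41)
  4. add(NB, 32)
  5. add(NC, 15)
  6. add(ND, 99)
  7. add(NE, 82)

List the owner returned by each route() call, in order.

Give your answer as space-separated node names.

Op 1: add NA@9 -> ring=[9:NA]
Op 2: route key 47: none >= 47, wrap to smallest pos 9 -> NA
Op 3: route key 41: none >= 41, wrap to smallest pos 9 -> NA
Op 4: add NB@32 -> ring=[9:NA,32:NB]
Op 5: add NC@15 -> ring=[9:NA,15:NC,32:NB]
Op 6: add ND@99 -> ring=[9:NA,15:NC,32:NB,99:ND]
Op 7: add NE@82 -> ring=[9:NA,15:NC,32:NB,82:NE,99:ND]

Answer: NA NA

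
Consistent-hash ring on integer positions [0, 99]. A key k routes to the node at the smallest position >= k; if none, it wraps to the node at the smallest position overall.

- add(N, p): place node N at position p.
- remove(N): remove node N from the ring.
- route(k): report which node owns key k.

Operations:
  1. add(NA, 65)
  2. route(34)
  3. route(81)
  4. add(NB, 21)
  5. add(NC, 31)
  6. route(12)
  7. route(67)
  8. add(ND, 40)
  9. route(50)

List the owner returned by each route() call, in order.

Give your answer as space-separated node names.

Op 1: add NA@65 -> ring=[65:NA]
Op 2: route key 34: smallest pos >= 34 is 65 -> NA
Op 3: route key 81: none >= 81, wrap to smallest pos 65 -> NA
Op 4: add NB@21 -> ring=[21:NB,65:NA]
Op 5: add NC@31 -> ring=[21:NB,31:NC,65:NA]
Op 6: route key 12: smallest pos >= 12 is 21 -> NB
Op 7: route key 67: none >= 67, wrap to smallest pos 21 -> NB
Op 8: add ND@40 -> ring=[21:NB,31:NC,40:ND,65:NA]
Op 9: route key 50: smallest pos >= 50 is 65 -> NA

Answer: NA NA NB NB NA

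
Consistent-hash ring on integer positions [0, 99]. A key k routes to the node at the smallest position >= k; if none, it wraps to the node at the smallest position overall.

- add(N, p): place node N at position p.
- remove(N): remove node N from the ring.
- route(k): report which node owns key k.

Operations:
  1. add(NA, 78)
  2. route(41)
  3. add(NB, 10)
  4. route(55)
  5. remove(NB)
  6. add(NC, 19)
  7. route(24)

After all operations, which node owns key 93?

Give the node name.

Answer: NC

Derivation:
Op 1: add NA@78 -> ring=[78:NA]
Op 2: route key 41: smallest pos >= 41 is 78 -> NA
Op 3: add NB@10 -> ring=[10:NB,78:NA]
Op 4: route key 55: smallest pos >= 55 is 78 -> NA
Op 5: remove NB -> ring=[78:NA]
Op 6: add NC@19 -> ring=[19:NC,78:NA]
Op 7: route key 24: smallest pos >= 24 is 78 -> NA
Final route key 93: none >= 93, wrap to smallest pos 19 -> NC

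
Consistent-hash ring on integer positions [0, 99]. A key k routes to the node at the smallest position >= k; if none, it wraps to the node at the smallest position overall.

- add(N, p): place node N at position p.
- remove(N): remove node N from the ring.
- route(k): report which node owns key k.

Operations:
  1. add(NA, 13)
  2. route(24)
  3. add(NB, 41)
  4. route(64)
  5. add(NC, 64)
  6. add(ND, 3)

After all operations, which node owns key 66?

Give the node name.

Op 1: add NA@13 -> ring=[13:NA]
Op 2: route key 24: none >= 24, wrap to smallest pos 13 -> NA
Op 3: add NB@41 -> ring=[13:NA,41:NB]
Op 4: route key 64: none >= 64, wrap to smallest pos 13 -> NA
Op 5: add NC@64 -> ring=[13:NA,41:NB,64:NC]
Op 6: add ND@3 -> ring=[3:ND,13:NA,41:NB,64:NC]
Final route key 66: none >= 66, wrap to smallest pos 3 -> ND

Answer: ND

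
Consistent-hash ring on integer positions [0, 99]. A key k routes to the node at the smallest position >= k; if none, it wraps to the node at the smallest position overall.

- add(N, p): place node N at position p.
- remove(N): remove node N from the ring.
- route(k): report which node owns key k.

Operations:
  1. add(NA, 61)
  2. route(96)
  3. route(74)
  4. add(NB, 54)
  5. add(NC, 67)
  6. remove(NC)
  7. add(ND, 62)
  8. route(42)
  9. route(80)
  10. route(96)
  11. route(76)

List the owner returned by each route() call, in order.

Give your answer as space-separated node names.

Answer: NA NA NB NB NB NB

Derivation:
Op 1: add NA@61 -> ring=[61:NA]
Op 2: route key 96: none >= 96, wrap to smallest pos 61 -> NA
Op 3: route key 74: none >= 74, wrap to smallest pos 61 -> NA
Op 4: add NB@54 -> ring=[54:NB,61:NA]
Op 5: add NC@67 -> ring=[54:NB,61:NA,67:NC]
Op 6: remove NC -> ring=[54:NB,61:NA]
Op 7: add ND@62 -> ring=[54:NB,61:NA,62:ND]
Op 8: route key 42: smallest pos >= 42 is 54 -> NB
Op 9: route key 80: none >= 80, wrap to smallest pos 54 -> NB
Op 10: route key 96: none >= 96, wrap to smallest pos 54 -> NB
Op 11: route key 76: none >= 76, wrap to smallest pos 54 -> NB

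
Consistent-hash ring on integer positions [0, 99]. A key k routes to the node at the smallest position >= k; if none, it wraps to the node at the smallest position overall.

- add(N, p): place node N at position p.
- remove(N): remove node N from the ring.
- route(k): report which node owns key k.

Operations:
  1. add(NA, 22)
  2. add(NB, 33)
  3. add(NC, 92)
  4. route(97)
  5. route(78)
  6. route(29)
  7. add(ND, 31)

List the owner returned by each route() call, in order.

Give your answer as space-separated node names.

Op 1: add NA@22 -> ring=[22:NA]
Op 2: add NB@33 -> ring=[22:NA,33:NB]
Op 3: add NC@92 -> ring=[22:NA,33:NB,92:NC]
Op 4: route key 97: none >= 97, wrap to smallest pos 22 -> NA
Op 5: route key 78: smallest pos >= 78 is 92 -> NC
Op 6: route key 29: smallest pos >= 29 is 33 -> NB
Op 7: add ND@31 -> ring=[22:NA,31:ND,33:NB,92:NC]

Answer: NA NC NB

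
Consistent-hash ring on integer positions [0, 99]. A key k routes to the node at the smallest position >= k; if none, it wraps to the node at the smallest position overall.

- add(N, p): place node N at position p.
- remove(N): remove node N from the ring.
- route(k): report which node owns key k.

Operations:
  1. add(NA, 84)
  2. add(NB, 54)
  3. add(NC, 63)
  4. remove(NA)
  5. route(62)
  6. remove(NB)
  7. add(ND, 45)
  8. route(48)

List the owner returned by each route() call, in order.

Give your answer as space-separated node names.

Answer: NC NC

Derivation:
Op 1: add NA@84 -> ring=[84:NA]
Op 2: add NB@54 -> ring=[54:NB,84:NA]
Op 3: add NC@63 -> ring=[54:NB,63:NC,84:NA]
Op 4: remove NA -> ring=[54:NB,63:NC]
Op 5: route key 62: smallest pos >= 62 is 63 -> NC
Op 6: remove NB -> ring=[63:NC]
Op 7: add ND@45 -> ring=[45:ND,63:NC]
Op 8: route key 48: smallest pos >= 48 is 63 -> NC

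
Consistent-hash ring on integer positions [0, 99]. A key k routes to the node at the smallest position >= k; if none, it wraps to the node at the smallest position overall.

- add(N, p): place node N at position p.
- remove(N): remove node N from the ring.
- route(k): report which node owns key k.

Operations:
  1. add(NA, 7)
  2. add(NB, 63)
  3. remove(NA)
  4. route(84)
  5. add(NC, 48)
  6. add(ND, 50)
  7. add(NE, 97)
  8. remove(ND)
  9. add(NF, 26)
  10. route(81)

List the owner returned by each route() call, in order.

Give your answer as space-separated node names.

Answer: NB NE

Derivation:
Op 1: add NA@7 -> ring=[7:NA]
Op 2: add NB@63 -> ring=[7:NA,63:NB]
Op 3: remove NA -> ring=[63:NB]
Op 4: route key 84: none >= 84, wrap to smallest pos 63 -> NB
Op 5: add NC@48 -> ring=[48:NC,63:NB]
Op 6: add ND@50 -> ring=[48:NC,50:ND,63:NB]
Op 7: add NE@97 -> ring=[48:NC,50:ND,63:NB,97:NE]
Op 8: remove ND -> ring=[48:NC,63:NB,97:NE]
Op 9: add NF@26 -> ring=[26:NF,48:NC,63:NB,97:NE]
Op 10: route key 81: smallest pos >= 81 is 97 -> NE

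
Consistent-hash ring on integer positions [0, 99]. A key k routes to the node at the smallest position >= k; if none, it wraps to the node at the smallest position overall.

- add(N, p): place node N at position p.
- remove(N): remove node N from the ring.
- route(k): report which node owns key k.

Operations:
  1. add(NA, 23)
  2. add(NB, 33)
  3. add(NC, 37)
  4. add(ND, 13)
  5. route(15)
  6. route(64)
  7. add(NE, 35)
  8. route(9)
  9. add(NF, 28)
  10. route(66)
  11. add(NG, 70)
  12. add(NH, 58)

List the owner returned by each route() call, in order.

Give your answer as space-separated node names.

Op 1: add NA@23 -> ring=[23:NA]
Op 2: add NB@33 -> ring=[23:NA,33:NB]
Op 3: add NC@37 -> ring=[23:NA,33:NB,37:NC]
Op 4: add ND@13 -> ring=[13:ND,23:NA,33:NB,37:NC]
Op 5: route key 15: smallest pos >= 15 is 23 -> NA
Op 6: route key 64: none >= 64, wrap to smallest pos 13 -> ND
Op 7: add NE@35 -> ring=[13:ND,23:NA,33:NB,35:NE,37:NC]
Op 8: route key 9: smallest pos >= 9 is 13 -> ND
Op 9: add NF@28 -> ring=[13:ND,23:NA,28:NF,33:NB,35:NE,37:NC]
Op 10: route key 66: none >= 66, wrap to smallest pos 13 -> ND
Op 11: add NG@70 -> ring=[13:ND,23:NA,28:NF,33:NB,35:NE,37:NC,70:NG]
Op 12: add NH@58 -> ring=[13:ND,23:NA,28:NF,33:NB,35:NE,37:NC,58:NH,70:NG]

Answer: NA ND ND ND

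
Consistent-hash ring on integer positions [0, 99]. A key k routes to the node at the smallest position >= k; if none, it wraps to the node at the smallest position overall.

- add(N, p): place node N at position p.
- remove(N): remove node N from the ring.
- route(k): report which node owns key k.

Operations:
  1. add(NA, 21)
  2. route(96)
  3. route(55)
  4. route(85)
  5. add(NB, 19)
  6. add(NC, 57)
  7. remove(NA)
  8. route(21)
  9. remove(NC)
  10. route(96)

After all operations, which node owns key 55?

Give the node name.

Answer: NB

Derivation:
Op 1: add NA@21 -> ring=[21:NA]
Op 2: route key 96: none >= 96, wrap to smallest pos 21 -> NA
Op 3: route key 55: none >= 55, wrap to smallest pos 21 -> NA
Op 4: route key 85: none >= 85, wrap to smallest pos 21 -> NA
Op 5: add NB@19 -> ring=[19:NB,21:NA]
Op 6: add NC@57 -> ring=[19:NB,21:NA,57:NC]
Op 7: remove NA -> ring=[19:NB,57:NC]
Op 8: route key 21: smallest pos >= 21 is 57 -> NC
Op 9: remove NC -> ring=[19:NB]
Op 10: route key 96: none >= 96, wrap to smallest pos 19 -> NB
Final route key 55: none >= 55, wrap to smallest pos 19 -> NB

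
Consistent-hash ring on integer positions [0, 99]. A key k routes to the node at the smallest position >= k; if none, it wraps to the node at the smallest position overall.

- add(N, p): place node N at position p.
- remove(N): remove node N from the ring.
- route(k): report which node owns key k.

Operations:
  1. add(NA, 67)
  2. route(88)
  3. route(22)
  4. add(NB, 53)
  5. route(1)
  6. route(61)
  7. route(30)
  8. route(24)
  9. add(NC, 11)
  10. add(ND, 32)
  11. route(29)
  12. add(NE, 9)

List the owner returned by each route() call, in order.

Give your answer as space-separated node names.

Op 1: add NA@67 -> ring=[67:NA]
Op 2: route key 88: none >= 88, wrap to smallest pos 67 -> NA
Op 3: route key 22: smallest pos >= 22 is 67 -> NA
Op 4: add NB@53 -> ring=[53:NB,67:NA]
Op 5: route key 1: smallest pos >= 1 is 53 -> NB
Op 6: route key 61: smallest pos >= 61 is 67 -> NA
Op 7: route key 30: smallest pos >= 30 is 53 -> NB
Op 8: route key 24: smallest pos >= 24 is 53 -> NB
Op 9: add NC@11 -> ring=[11:NC,53:NB,67:NA]
Op 10: add ND@32 -> ring=[11:NC,32:ND,53:NB,67:NA]
Op 11: route key 29: smallest pos >= 29 is 32 -> ND
Op 12: add NE@9 -> ring=[9:NE,11:NC,32:ND,53:NB,67:NA]

Answer: NA NA NB NA NB NB ND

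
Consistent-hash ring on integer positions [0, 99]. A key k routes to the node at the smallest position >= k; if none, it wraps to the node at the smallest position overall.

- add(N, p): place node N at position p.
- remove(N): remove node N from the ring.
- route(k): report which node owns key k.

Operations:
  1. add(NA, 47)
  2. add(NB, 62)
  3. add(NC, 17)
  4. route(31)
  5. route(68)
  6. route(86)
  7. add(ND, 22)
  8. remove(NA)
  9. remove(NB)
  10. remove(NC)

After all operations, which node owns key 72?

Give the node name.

Op 1: add NA@47 -> ring=[47:NA]
Op 2: add NB@62 -> ring=[47:NA,62:NB]
Op 3: add NC@17 -> ring=[17:NC,47:NA,62:NB]
Op 4: route key 31: smallest pos >= 31 is 47 -> NA
Op 5: route key 68: none >= 68, wrap to smallest pos 17 -> NC
Op 6: route key 86: none >= 86, wrap to smallest pos 17 -> NC
Op 7: add ND@22 -> ring=[17:NC,22:ND,47:NA,62:NB]
Op 8: remove NA -> ring=[17:NC,22:ND,62:NB]
Op 9: remove NB -> ring=[17:NC,22:ND]
Op 10: remove NC -> ring=[22:ND]
Final route key 72: none >= 72, wrap to smallest pos 22 -> ND

Answer: ND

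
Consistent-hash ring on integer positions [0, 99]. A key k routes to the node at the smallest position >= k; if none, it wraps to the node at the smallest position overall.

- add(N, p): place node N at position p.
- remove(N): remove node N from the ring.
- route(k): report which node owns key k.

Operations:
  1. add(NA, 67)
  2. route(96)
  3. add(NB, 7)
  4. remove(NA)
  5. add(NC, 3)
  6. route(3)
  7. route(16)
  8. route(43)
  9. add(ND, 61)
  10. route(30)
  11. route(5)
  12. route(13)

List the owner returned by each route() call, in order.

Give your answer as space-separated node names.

Answer: NA NC NC NC ND NB ND

Derivation:
Op 1: add NA@67 -> ring=[67:NA]
Op 2: route key 96: none >= 96, wrap to smallest pos 67 -> NA
Op 3: add NB@7 -> ring=[7:NB,67:NA]
Op 4: remove NA -> ring=[7:NB]
Op 5: add NC@3 -> ring=[3:NC,7:NB]
Op 6: route key 3: smallest pos >= 3 is 3 -> NC
Op 7: route key 16: none >= 16, wrap to smallest pos 3 -> NC
Op 8: route key 43: none >= 43, wrap to smallest pos 3 -> NC
Op 9: add ND@61 -> ring=[3:NC,7:NB,61:ND]
Op 10: route key 30: smallest pos >= 30 is 61 -> ND
Op 11: route key 5: smallest pos >= 5 is 7 -> NB
Op 12: route key 13: smallest pos >= 13 is 61 -> ND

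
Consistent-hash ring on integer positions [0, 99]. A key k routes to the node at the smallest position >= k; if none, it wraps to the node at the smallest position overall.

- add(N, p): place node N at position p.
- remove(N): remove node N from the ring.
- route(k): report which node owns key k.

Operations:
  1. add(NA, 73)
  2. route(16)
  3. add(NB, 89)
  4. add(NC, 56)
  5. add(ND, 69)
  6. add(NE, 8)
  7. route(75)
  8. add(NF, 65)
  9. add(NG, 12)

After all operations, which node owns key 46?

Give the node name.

Answer: NC

Derivation:
Op 1: add NA@73 -> ring=[73:NA]
Op 2: route key 16: smallest pos >= 16 is 73 -> NA
Op 3: add NB@89 -> ring=[73:NA,89:NB]
Op 4: add NC@56 -> ring=[56:NC,73:NA,89:NB]
Op 5: add ND@69 -> ring=[56:NC,69:ND,73:NA,89:NB]
Op 6: add NE@8 -> ring=[8:NE,56:NC,69:ND,73:NA,89:NB]
Op 7: route key 75: smallest pos >= 75 is 89 -> NB
Op 8: add NF@65 -> ring=[8:NE,56:NC,65:NF,69:ND,73:NA,89:NB]
Op 9: add NG@12 -> ring=[8:NE,12:NG,56:NC,65:NF,69:ND,73:NA,89:NB]
Final route key 46: smallest pos >= 46 is 56 -> NC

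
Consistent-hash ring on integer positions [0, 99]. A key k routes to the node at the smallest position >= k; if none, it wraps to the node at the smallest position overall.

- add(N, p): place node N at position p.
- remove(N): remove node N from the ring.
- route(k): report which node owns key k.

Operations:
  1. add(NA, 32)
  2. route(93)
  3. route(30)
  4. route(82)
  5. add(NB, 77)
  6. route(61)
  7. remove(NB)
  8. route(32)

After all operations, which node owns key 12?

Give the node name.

Op 1: add NA@32 -> ring=[32:NA]
Op 2: route key 93: none >= 93, wrap to smallest pos 32 -> NA
Op 3: route key 30: smallest pos >= 30 is 32 -> NA
Op 4: route key 82: none >= 82, wrap to smallest pos 32 -> NA
Op 5: add NB@77 -> ring=[32:NA,77:NB]
Op 6: route key 61: smallest pos >= 61 is 77 -> NB
Op 7: remove NB -> ring=[32:NA]
Op 8: route key 32: smallest pos >= 32 is 32 -> NA
Final route key 12: smallest pos >= 12 is 32 -> NA

Answer: NA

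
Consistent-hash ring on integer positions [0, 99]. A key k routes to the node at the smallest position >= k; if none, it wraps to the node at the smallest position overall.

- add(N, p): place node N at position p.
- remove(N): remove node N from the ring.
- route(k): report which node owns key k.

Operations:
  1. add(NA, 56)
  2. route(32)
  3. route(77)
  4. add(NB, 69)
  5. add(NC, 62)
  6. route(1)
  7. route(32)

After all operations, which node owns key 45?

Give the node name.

Op 1: add NA@56 -> ring=[56:NA]
Op 2: route key 32: smallest pos >= 32 is 56 -> NA
Op 3: route key 77: none >= 77, wrap to smallest pos 56 -> NA
Op 4: add NB@69 -> ring=[56:NA,69:NB]
Op 5: add NC@62 -> ring=[56:NA,62:NC,69:NB]
Op 6: route key 1: smallest pos >= 1 is 56 -> NA
Op 7: route key 32: smallest pos >= 32 is 56 -> NA
Final route key 45: smallest pos >= 45 is 56 -> NA

Answer: NA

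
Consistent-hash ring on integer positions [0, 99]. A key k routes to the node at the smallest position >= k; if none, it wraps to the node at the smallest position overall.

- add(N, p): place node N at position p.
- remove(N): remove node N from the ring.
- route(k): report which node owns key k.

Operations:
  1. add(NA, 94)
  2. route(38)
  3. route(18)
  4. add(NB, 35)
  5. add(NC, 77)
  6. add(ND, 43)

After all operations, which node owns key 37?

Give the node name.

Answer: ND

Derivation:
Op 1: add NA@94 -> ring=[94:NA]
Op 2: route key 38: smallest pos >= 38 is 94 -> NA
Op 3: route key 18: smallest pos >= 18 is 94 -> NA
Op 4: add NB@35 -> ring=[35:NB,94:NA]
Op 5: add NC@77 -> ring=[35:NB,77:NC,94:NA]
Op 6: add ND@43 -> ring=[35:NB,43:ND,77:NC,94:NA]
Final route key 37: smallest pos >= 37 is 43 -> ND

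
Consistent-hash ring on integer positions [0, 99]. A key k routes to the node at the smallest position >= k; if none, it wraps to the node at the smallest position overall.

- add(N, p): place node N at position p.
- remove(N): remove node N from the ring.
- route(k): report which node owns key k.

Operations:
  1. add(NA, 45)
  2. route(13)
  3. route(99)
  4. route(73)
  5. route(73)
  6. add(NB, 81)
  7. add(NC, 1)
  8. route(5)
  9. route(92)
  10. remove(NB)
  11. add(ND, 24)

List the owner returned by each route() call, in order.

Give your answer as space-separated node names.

Op 1: add NA@45 -> ring=[45:NA]
Op 2: route key 13: smallest pos >= 13 is 45 -> NA
Op 3: route key 99: none >= 99, wrap to smallest pos 45 -> NA
Op 4: route key 73: none >= 73, wrap to smallest pos 45 -> NA
Op 5: route key 73: none >= 73, wrap to smallest pos 45 -> NA
Op 6: add NB@81 -> ring=[45:NA,81:NB]
Op 7: add NC@1 -> ring=[1:NC,45:NA,81:NB]
Op 8: route key 5: smallest pos >= 5 is 45 -> NA
Op 9: route key 92: none >= 92, wrap to smallest pos 1 -> NC
Op 10: remove NB -> ring=[1:NC,45:NA]
Op 11: add ND@24 -> ring=[1:NC,24:ND,45:NA]

Answer: NA NA NA NA NA NC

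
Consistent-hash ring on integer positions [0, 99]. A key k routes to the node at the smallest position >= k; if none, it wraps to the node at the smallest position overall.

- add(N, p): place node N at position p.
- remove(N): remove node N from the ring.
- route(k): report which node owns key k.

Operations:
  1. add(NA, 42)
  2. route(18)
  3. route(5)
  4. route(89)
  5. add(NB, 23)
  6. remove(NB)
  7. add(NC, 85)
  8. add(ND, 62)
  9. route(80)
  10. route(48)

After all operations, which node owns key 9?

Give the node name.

Answer: NA

Derivation:
Op 1: add NA@42 -> ring=[42:NA]
Op 2: route key 18: smallest pos >= 18 is 42 -> NA
Op 3: route key 5: smallest pos >= 5 is 42 -> NA
Op 4: route key 89: none >= 89, wrap to smallest pos 42 -> NA
Op 5: add NB@23 -> ring=[23:NB,42:NA]
Op 6: remove NB -> ring=[42:NA]
Op 7: add NC@85 -> ring=[42:NA,85:NC]
Op 8: add ND@62 -> ring=[42:NA,62:ND,85:NC]
Op 9: route key 80: smallest pos >= 80 is 85 -> NC
Op 10: route key 48: smallest pos >= 48 is 62 -> ND
Final route key 9: smallest pos >= 9 is 42 -> NA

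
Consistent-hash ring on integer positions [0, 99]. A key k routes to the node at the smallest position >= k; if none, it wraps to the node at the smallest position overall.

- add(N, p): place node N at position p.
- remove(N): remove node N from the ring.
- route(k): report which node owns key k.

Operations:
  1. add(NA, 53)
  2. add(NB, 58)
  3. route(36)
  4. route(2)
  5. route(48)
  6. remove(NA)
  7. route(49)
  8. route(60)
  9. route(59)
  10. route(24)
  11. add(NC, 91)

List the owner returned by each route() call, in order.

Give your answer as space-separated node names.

Answer: NA NA NA NB NB NB NB

Derivation:
Op 1: add NA@53 -> ring=[53:NA]
Op 2: add NB@58 -> ring=[53:NA,58:NB]
Op 3: route key 36: smallest pos >= 36 is 53 -> NA
Op 4: route key 2: smallest pos >= 2 is 53 -> NA
Op 5: route key 48: smallest pos >= 48 is 53 -> NA
Op 6: remove NA -> ring=[58:NB]
Op 7: route key 49: smallest pos >= 49 is 58 -> NB
Op 8: route key 60: none >= 60, wrap to smallest pos 58 -> NB
Op 9: route key 59: none >= 59, wrap to smallest pos 58 -> NB
Op 10: route key 24: smallest pos >= 24 is 58 -> NB
Op 11: add NC@91 -> ring=[58:NB,91:NC]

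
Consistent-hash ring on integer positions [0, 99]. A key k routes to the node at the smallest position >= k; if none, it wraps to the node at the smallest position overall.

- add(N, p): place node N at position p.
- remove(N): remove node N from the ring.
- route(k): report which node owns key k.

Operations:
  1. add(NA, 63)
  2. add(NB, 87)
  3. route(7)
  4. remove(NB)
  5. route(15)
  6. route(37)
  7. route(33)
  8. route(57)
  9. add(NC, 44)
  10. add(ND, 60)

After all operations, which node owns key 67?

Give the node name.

Answer: NC

Derivation:
Op 1: add NA@63 -> ring=[63:NA]
Op 2: add NB@87 -> ring=[63:NA,87:NB]
Op 3: route key 7: smallest pos >= 7 is 63 -> NA
Op 4: remove NB -> ring=[63:NA]
Op 5: route key 15: smallest pos >= 15 is 63 -> NA
Op 6: route key 37: smallest pos >= 37 is 63 -> NA
Op 7: route key 33: smallest pos >= 33 is 63 -> NA
Op 8: route key 57: smallest pos >= 57 is 63 -> NA
Op 9: add NC@44 -> ring=[44:NC,63:NA]
Op 10: add ND@60 -> ring=[44:NC,60:ND,63:NA]
Final route key 67: none >= 67, wrap to smallest pos 44 -> NC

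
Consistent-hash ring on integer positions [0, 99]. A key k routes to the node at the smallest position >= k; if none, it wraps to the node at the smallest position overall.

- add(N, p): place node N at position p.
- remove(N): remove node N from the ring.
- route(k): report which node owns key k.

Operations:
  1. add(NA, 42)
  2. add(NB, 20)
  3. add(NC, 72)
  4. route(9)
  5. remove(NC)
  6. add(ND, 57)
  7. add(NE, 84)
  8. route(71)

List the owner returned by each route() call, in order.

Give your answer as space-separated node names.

Answer: NB NE

Derivation:
Op 1: add NA@42 -> ring=[42:NA]
Op 2: add NB@20 -> ring=[20:NB,42:NA]
Op 3: add NC@72 -> ring=[20:NB,42:NA,72:NC]
Op 4: route key 9: smallest pos >= 9 is 20 -> NB
Op 5: remove NC -> ring=[20:NB,42:NA]
Op 6: add ND@57 -> ring=[20:NB,42:NA,57:ND]
Op 7: add NE@84 -> ring=[20:NB,42:NA,57:ND,84:NE]
Op 8: route key 71: smallest pos >= 71 is 84 -> NE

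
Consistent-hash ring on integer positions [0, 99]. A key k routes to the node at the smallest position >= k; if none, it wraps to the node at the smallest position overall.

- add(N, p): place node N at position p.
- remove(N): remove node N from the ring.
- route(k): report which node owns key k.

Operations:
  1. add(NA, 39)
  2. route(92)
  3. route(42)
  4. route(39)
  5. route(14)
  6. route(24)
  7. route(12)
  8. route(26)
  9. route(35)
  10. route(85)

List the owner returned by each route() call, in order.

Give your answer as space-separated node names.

Answer: NA NA NA NA NA NA NA NA NA

Derivation:
Op 1: add NA@39 -> ring=[39:NA]
Op 2: route key 92: none >= 92, wrap to smallest pos 39 -> NA
Op 3: route key 42: none >= 42, wrap to smallest pos 39 -> NA
Op 4: route key 39: smallest pos >= 39 is 39 -> NA
Op 5: route key 14: smallest pos >= 14 is 39 -> NA
Op 6: route key 24: smallest pos >= 24 is 39 -> NA
Op 7: route key 12: smallest pos >= 12 is 39 -> NA
Op 8: route key 26: smallest pos >= 26 is 39 -> NA
Op 9: route key 35: smallest pos >= 35 is 39 -> NA
Op 10: route key 85: none >= 85, wrap to smallest pos 39 -> NA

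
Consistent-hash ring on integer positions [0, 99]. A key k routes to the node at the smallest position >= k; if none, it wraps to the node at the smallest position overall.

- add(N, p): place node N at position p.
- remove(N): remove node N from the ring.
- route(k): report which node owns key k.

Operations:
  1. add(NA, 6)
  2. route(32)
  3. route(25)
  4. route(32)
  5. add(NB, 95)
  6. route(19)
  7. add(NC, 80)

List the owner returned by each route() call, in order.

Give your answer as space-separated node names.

Op 1: add NA@6 -> ring=[6:NA]
Op 2: route key 32: none >= 32, wrap to smallest pos 6 -> NA
Op 3: route key 25: none >= 25, wrap to smallest pos 6 -> NA
Op 4: route key 32: none >= 32, wrap to smallest pos 6 -> NA
Op 5: add NB@95 -> ring=[6:NA,95:NB]
Op 6: route key 19: smallest pos >= 19 is 95 -> NB
Op 7: add NC@80 -> ring=[6:NA,80:NC,95:NB]

Answer: NA NA NA NB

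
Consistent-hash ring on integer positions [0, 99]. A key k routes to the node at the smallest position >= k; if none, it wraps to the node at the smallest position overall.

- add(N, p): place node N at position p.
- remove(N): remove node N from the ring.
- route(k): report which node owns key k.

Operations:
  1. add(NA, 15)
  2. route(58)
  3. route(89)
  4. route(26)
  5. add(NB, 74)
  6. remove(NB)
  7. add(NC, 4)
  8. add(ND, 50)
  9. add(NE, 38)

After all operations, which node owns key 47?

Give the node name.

Answer: ND

Derivation:
Op 1: add NA@15 -> ring=[15:NA]
Op 2: route key 58: none >= 58, wrap to smallest pos 15 -> NA
Op 3: route key 89: none >= 89, wrap to smallest pos 15 -> NA
Op 4: route key 26: none >= 26, wrap to smallest pos 15 -> NA
Op 5: add NB@74 -> ring=[15:NA,74:NB]
Op 6: remove NB -> ring=[15:NA]
Op 7: add NC@4 -> ring=[4:NC,15:NA]
Op 8: add ND@50 -> ring=[4:NC,15:NA,50:ND]
Op 9: add NE@38 -> ring=[4:NC,15:NA,38:NE,50:ND]
Final route key 47: smallest pos >= 47 is 50 -> ND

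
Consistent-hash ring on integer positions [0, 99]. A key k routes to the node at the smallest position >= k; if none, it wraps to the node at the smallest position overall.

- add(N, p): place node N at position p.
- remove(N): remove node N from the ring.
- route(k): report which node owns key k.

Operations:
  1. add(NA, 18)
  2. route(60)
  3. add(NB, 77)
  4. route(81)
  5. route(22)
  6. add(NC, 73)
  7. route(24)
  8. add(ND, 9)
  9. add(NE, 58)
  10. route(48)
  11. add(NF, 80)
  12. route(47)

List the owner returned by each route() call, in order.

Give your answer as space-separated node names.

Op 1: add NA@18 -> ring=[18:NA]
Op 2: route key 60: none >= 60, wrap to smallest pos 18 -> NA
Op 3: add NB@77 -> ring=[18:NA,77:NB]
Op 4: route key 81: none >= 81, wrap to smallest pos 18 -> NA
Op 5: route key 22: smallest pos >= 22 is 77 -> NB
Op 6: add NC@73 -> ring=[18:NA,73:NC,77:NB]
Op 7: route key 24: smallest pos >= 24 is 73 -> NC
Op 8: add ND@9 -> ring=[9:ND,18:NA,73:NC,77:NB]
Op 9: add NE@58 -> ring=[9:ND,18:NA,58:NE,73:NC,77:NB]
Op 10: route key 48: smallest pos >= 48 is 58 -> NE
Op 11: add NF@80 -> ring=[9:ND,18:NA,58:NE,73:NC,77:NB,80:NF]
Op 12: route key 47: smallest pos >= 47 is 58 -> NE

Answer: NA NA NB NC NE NE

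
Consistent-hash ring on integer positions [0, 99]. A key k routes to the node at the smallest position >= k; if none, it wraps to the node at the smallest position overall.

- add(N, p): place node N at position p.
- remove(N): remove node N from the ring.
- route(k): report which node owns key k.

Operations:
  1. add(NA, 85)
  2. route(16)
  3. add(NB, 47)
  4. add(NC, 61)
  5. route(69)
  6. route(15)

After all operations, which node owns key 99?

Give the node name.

Answer: NB

Derivation:
Op 1: add NA@85 -> ring=[85:NA]
Op 2: route key 16: smallest pos >= 16 is 85 -> NA
Op 3: add NB@47 -> ring=[47:NB,85:NA]
Op 4: add NC@61 -> ring=[47:NB,61:NC,85:NA]
Op 5: route key 69: smallest pos >= 69 is 85 -> NA
Op 6: route key 15: smallest pos >= 15 is 47 -> NB
Final route key 99: none >= 99, wrap to smallest pos 47 -> NB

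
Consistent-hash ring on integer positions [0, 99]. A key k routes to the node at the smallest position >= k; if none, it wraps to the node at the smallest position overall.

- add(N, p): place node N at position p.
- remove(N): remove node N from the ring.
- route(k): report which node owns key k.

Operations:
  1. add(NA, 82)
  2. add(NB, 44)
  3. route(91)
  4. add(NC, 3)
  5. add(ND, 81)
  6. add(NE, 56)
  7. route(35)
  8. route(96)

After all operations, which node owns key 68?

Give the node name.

Op 1: add NA@82 -> ring=[82:NA]
Op 2: add NB@44 -> ring=[44:NB,82:NA]
Op 3: route key 91: none >= 91, wrap to smallest pos 44 -> NB
Op 4: add NC@3 -> ring=[3:NC,44:NB,82:NA]
Op 5: add ND@81 -> ring=[3:NC,44:NB,81:ND,82:NA]
Op 6: add NE@56 -> ring=[3:NC,44:NB,56:NE,81:ND,82:NA]
Op 7: route key 35: smallest pos >= 35 is 44 -> NB
Op 8: route key 96: none >= 96, wrap to smallest pos 3 -> NC
Final route key 68: smallest pos >= 68 is 81 -> ND

Answer: ND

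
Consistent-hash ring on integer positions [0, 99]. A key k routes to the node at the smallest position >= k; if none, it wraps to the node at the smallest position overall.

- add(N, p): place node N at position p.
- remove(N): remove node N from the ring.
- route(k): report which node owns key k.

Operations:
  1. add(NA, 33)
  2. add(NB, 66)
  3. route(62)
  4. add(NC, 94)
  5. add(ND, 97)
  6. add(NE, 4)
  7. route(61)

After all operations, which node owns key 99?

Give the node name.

Answer: NE

Derivation:
Op 1: add NA@33 -> ring=[33:NA]
Op 2: add NB@66 -> ring=[33:NA,66:NB]
Op 3: route key 62: smallest pos >= 62 is 66 -> NB
Op 4: add NC@94 -> ring=[33:NA,66:NB,94:NC]
Op 5: add ND@97 -> ring=[33:NA,66:NB,94:NC,97:ND]
Op 6: add NE@4 -> ring=[4:NE,33:NA,66:NB,94:NC,97:ND]
Op 7: route key 61: smallest pos >= 61 is 66 -> NB
Final route key 99: none >= 99, wrap to smallest pos 4 -> NE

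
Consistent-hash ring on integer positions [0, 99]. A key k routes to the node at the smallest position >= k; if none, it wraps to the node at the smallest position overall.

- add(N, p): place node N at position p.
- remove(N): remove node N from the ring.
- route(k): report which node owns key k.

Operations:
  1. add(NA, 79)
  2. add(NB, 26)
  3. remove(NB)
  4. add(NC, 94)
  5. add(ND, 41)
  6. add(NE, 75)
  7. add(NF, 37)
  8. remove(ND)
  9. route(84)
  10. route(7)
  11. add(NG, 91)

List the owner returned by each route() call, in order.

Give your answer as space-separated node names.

Op 1: add NA@79 -> ring=[79:NA]
Op 2: add NB@26 -> ring=[26:NB,79:NA]
Op 3: remove NB -> ring=[79:NA]
Op 4: add NC@94 -> ring=[79:NA,94:NC]
Op 5: add ND@41 -> ring=[41:ND,79:NA,94:NC]
Op 6: add NE@75 -> ring=[41:ND,75:NE,79:NA,94:NC]
Op 7: add NF@37 -> ring=[37:NF,41:ND,75:NE,79:NA,94:NC]
Op 8: remove ND -> ring=[37:NF,75:NE,79:NA,94:NC]
Op 9: route key 84: smallest pos >= 84 is 94 -> NC
Op 10: route key 7: smallest pos >= 7 is 37 -> NF
Op 11: add NG@91 -> ring=[37:NF,75:NE,79:NA,91:NG,94:NC]

Answer: NC NF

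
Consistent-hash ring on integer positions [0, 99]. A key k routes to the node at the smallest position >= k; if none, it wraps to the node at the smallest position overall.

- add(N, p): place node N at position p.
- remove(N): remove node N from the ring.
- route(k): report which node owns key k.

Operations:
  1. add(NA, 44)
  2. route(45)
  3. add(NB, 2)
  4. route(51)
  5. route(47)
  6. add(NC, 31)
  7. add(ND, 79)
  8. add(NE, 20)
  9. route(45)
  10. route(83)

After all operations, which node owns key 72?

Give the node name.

Op 1: add NA@44 -> ring=[44:NA]
Op 2: route key 45: none >= 45, wrap to smallest pos 44 -> NA
Op 3: add NB@2 -> ring=[2:NB,44:NA]
Op 4: route key 51: none >= 51, wrap to smallest pos 2 -> NB
Op 5: route key 47: none >= 47, wrap to smallest pos 2 -> NB
Op 6: add NC@31 -> ring=[2:NB,31:NC,44:NA]
Op 7: add ND@79 -> ring=[2:NB,31:NC,44:NA,79:ND]
Op 8: add NE@20 -> ring=[2:NB,20:NE,31:NC,44:NA,79:ND]
Op 9: route key 45: smallest pos >= 45 is 79 -> ND
Op 10: route key 83: none >= 83, wrap to smallest pos 2 -> NB
Final route key 72: smallest pos >= 72 is 79 -> ND

Answer: ND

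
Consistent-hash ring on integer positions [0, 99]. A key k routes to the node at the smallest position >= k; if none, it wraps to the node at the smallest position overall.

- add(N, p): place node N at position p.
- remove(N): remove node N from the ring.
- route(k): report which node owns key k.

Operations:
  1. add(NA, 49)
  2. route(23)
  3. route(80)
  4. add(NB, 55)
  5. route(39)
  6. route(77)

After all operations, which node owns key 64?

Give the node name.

Answer: NA

Derivation:
Op 1: add NA@49 -> ring=[49:NA]
Op 2: route key 23: smallest pos >= 23 is 49 -> NA
Op 3: route key 80: none >= 80, wrap to smallest pos 49 -> NA
Op 4: add NB@55 -> ring=[49:NA,55:NB]
Op 5: route key 39: smallest pos >= 39 is 49 -> NA
Op 6: route key 77: none >= 77, wrap to smallest pos 49 -> NA
Final route key 64: none >= 64, wrap to smallest pos 49 -> NA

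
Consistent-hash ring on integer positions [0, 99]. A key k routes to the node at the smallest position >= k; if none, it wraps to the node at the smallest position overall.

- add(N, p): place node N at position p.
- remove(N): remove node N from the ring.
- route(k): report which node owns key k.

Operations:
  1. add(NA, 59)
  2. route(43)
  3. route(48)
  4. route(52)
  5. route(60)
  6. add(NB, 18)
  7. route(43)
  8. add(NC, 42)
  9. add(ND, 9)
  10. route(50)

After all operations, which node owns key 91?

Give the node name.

Op 1: add NA@59 -> ring=[59:NA]
Op 2: route key 43: smallest pos >= 43 is 59 -> NA
Op 3: route key 48: smallest pos >= 48 is 59 -> NA
Op 4: route key 52: smallest pos >= 52 is 59 -> NA
Op 5: route key 60: none >= 60, wrap to smallest pos 59 -> NA
Op 6: add NB@18 -> ring=[18:NB,59:NA]
Op 7: route key 43: smallest pos >= 43 is 59 -> NA
Op 8: add NC@42 -> ring=[18:NB,42:NC,59:NA]
Op 9: add ND@9 -> ring=[9:ND,18:NB,42:NC,59:NA]
Op 10: route key 50: smallest pos >= 50 is 59 -> NA
Final route key 91: none >= 91, wrap to smallest pos 9 -> ND

Answer: ND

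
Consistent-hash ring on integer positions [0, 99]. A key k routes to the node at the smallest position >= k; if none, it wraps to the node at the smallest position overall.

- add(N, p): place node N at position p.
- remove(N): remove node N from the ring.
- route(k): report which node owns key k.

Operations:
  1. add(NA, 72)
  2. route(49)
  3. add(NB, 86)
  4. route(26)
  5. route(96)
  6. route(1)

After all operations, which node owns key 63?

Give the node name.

Op 1: add NA@72 -> ring=[72:NA]
Op 2: route key 49: smallest pos >= 49 is 72 -> NA
Op 3: add NB@86 -> ring=[72:NA,86:NB]
Op 4: route key 26: smallest pos >= 26 is 72 -> NA
Op 5: route key 96: none >= 96, wrap to smallest pos 72 -> NA
Op 6: route key 1: smallest pos >= 1 is 72 -> NA
Final route key 63: smallest pos >= 63 is 72 -> NA

Answer: NA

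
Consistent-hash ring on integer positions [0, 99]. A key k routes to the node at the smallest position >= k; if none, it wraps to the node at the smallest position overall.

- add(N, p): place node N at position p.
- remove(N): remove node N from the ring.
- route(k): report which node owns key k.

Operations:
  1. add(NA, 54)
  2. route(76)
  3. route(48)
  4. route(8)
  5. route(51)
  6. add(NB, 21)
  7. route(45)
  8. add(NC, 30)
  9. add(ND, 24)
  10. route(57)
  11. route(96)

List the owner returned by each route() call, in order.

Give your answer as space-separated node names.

Answer: NA NA NA NA NA NB NB

Derivation:
Op 1: add NA@54 -> ring=[54:NA]
Op 2: route key 76: none >= 76, wrap to smallest pos 54 -> NA
Op 3: route key 48: smallest pos >= 48 is 54 -> NA
Op 4: route key 8: smallest pos >= 8 is 54 -> NA
Op 5: route key 51: smallest pos >= 51 is 54 -> NA
Op 6: add NB@21 -> ring=[21:NB,54:NA]
Op 7: route key 45: smallest pos >= 45 is 54 -> NA
Op 8: add NC@30 -> ring=[21:NB,30:NC,54:NA]
Op 9: add ND@24 -> ring=[21:NB,24:ND,30:NC,54:NA]
Op 10: route key 57: none >= 57, wrap to smallest pos 21 -> NB
Op 11: route key 96: none >= 96, wrap to smallest pos 21 -> NB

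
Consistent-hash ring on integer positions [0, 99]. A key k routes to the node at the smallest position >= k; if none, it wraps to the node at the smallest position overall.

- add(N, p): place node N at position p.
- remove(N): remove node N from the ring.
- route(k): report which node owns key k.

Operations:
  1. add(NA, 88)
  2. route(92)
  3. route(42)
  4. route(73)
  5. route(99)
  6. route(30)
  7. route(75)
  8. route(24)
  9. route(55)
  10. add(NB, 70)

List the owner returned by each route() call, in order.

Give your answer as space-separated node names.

Op 1: add NA@88 -> ring=[88:NA]
Op 2: route key 92: none >= 92, wrap to smallest pos 88 -> NA
Op 3: route key 42: smallest pos >= 42 is 88 -> NA
Op 4: route key 73: smallest pos >= 73 is 88 -> NA
Op 5: route key 99: none >= 99, wrap to smallest pos 88 -> NA
Op 6: route key 30: smallest pos >= 30 is 88 -> NA
Op 7: route key 75: smallest pos >= 75 is 88 -> NA
Op 8: route key 24: smallest pos >= 24 is 88 -> NA
Op 9: route key 55: smallest pos >= 55 is 88 -> NA
Op 10: add NB@70 -> ring=[70:NB,88:NA]

Answer: NA NA NA NA NA NA NA NA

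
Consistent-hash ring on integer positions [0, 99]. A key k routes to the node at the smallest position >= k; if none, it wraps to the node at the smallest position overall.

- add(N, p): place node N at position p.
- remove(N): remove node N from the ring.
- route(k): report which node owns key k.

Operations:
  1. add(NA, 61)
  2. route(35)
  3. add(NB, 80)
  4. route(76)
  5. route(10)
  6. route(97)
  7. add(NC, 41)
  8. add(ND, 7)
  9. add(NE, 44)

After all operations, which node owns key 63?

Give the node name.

Op 1: add NA@61 -> ring=[61:NA]
Op 2: route key 35: smallest pos >= 35 is 61 -> NA
Op 3: add NB@80 -> ring=[61:NA,80:NB]
Op 4: route key 76: smallest pos >= 76 is 80 -> NB
Op 5: route key 10: smallest pos >= 10 is 61 -> NA
Op 6: route key 97: none >= 97, wrap to smallest pos 61 -> NA
Op 7: add NC@41 -> ring=[41:NC,61:NA,80:NB]
Op 8: add ND@7 -> ring=[7:ND,41:NC,61:NA,80:NB]
Op 9: add NE@44 -> ring=[7:ND,41:NC,44:NE,61:NA,80:NB]
Final route key 63: smallest pos >= 63 is 80 -> NB

Answer: NB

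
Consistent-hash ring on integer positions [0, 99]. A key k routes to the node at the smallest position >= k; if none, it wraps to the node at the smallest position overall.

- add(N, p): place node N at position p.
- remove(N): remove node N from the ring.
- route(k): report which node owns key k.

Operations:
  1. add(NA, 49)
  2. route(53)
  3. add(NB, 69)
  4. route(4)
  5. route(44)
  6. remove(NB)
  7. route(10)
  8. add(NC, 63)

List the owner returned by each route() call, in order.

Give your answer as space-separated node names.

Op 1: add NA@49 -> ring=[49:NA]
Op 2: route key 53: none >= 53, wrap to smallest pos 49 -> NA
Op 3: add NB@69 -> ring=[49:NA,69:NB]
Op 4: route key 4: smallest pos >= 4 is 49 -> NA
Op 5: route key 44: smallest pos >= 44 is 49 -> NA
Op 6: remove NB -> ring=[49:NA]
Op 7: route key 10: smallest pos >= 10 is 49 -> NA
Op 8: add NC@63 -> ring=[49:NA,63:NC]

Answer: NA NA NA NA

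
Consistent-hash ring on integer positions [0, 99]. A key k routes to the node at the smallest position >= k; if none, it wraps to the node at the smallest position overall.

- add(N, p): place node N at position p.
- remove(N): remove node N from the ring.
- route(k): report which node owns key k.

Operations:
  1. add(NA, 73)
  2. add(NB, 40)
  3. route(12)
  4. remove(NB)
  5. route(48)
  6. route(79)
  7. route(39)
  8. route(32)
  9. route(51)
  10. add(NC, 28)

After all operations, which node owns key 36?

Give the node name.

Answer: NA

Derivation:
Op 1: add NA@73 -> ring=[73:NA]
Op 2: add NB@40 -> ring=[40:NB,73:NA]
Op 3: route key 12: smallest pos >= 12 is 40 -> NB
Op 4: remove NB -> ring=[73:NA]
Op 5: route key 48: smallest pos >= 48 is 73 -> NA
Op 6: route key 79: none >= 79, wrap to smallest pos 73 -> NA
Op 7: route key 39: smallest pos >= 39 is 73 -> NA
Op 8: route key 32: smallest pos >= 32 is 73 -> NA
Op 9: route key 51: smallest pos >= 51 is 73 -> NA
Op 10: add NC@28 -> ring=[28:NC,73:NA]
Final route key 36: smallest pos >= 36 is 73 -> NA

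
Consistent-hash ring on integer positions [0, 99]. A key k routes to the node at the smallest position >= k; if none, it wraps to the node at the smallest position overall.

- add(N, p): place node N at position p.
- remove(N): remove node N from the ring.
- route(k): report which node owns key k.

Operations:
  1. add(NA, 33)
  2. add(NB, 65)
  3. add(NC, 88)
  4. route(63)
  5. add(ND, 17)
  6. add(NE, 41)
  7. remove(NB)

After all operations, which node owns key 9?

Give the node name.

Op 1: add NA@33 -> ring=[33:NA]
Op 2: add NB@65 -> ring=[33:NA,65:NB]
Op 3: add NC@88 -> ring=[33:NA,65:NB,88:NC]
Op 4: route key 63: smallest pos >= 63 is 65 -> NB
Op 5: add ND@17 -> ring=[17:ND,33:NA,65:NB,88:NC]
Op 6: add NE@41 -> ring=[17:ND,33:NA,41:NE,65:NB,88:NC]
Op 7: remove NB -> ring=[17:ND,33:NA,41:NE,88:NC]
Final route key 9: smallest pos >= 9 is 17 -> ND

Answer: ND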